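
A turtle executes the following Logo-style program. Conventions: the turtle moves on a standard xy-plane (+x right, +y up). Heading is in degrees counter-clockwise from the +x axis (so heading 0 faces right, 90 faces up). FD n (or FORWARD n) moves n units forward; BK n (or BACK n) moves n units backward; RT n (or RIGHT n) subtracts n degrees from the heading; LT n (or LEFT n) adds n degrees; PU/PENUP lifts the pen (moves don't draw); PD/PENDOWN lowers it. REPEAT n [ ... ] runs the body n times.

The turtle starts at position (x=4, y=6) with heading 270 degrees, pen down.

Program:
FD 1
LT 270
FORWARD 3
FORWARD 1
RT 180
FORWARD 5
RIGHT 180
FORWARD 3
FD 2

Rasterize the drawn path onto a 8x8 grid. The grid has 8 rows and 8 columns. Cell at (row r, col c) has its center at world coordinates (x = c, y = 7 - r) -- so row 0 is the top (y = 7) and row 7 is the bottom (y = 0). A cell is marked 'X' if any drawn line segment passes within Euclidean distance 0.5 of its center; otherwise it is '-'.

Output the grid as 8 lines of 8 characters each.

Answer: --------
----X---
XXXXXX--
--------
--------
--------
--------
--------

Derivation:
Segment 0: (4,6) -> (4,5)
Segment 1: (4,5) -> (1,5)
Segment 2: (1,5) -> (0,5)
Segment 3: (0,5) -> (5,5)
Segment 4: (5,5) -> (2,5)
Segment 5: (2,5) -> (0,5)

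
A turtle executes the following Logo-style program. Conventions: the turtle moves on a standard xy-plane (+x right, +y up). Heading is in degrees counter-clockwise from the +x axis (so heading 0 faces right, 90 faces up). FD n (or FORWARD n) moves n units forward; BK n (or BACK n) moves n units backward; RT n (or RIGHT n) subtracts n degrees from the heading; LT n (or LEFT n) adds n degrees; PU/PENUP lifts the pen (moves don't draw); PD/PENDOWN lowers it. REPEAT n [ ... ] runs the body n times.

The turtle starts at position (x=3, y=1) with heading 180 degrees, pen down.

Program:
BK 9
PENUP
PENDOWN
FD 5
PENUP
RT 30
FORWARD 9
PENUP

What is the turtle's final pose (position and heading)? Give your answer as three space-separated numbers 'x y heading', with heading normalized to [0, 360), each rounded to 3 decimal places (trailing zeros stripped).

Executing turtle program step by step:
Start: pos=(3,1), heading=180, pen down
BK 9: (3,1) -> (12,1) [heading=180, draw]
PU: pen up
PD: pen down
FD 5: (12,1) -> (7,1) [heading=180, draw]
PU: pen up
RT 30: heading 180 -> 150
FD 9: (7,1) -> (-0.794,5.5) [heading=150, move]
PU: pen up
Final: pos=(-0.794,5.5), heading=150, 2 segment(s) drawn

Answer: -0.794 5.5 150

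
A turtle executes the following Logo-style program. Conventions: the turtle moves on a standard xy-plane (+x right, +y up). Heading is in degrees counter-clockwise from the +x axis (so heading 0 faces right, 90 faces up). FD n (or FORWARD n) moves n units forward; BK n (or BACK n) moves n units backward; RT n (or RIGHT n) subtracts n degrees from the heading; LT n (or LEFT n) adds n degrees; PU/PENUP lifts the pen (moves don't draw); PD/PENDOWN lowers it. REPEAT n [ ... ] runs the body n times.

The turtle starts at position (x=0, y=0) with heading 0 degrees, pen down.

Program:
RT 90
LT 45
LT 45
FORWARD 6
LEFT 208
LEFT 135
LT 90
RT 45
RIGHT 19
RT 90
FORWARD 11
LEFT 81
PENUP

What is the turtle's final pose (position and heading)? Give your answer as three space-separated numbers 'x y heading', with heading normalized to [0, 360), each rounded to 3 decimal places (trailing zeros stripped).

Executing turtle program step by step:
Start: pos=(0,0), heading=0, pen down
RT 90: heading 0 -> 270
LT 45: heading 270 -> 315
LT 45: heading 315 -> 0
FD 6: (0,0) -> (6,0) [heading=0, draw]
LT 208: heading 0 -> 208
LT 135: heading 208 -> 343
LT 90: heading 343 -> 73
RT 45: heading 73 -> 28
RT 19: heading 28 -> 9
RT 90: heading 9 -> 279
FD 11: (6,0) -> (7.721,-10.865) [heading=279, draw]
LT 81: heading 279 -> 0
PU: pen up
Final: pos=(7.721,-10.865), heading=0, 2 segment(s) drawn

Answer: 7.721 -10.865 0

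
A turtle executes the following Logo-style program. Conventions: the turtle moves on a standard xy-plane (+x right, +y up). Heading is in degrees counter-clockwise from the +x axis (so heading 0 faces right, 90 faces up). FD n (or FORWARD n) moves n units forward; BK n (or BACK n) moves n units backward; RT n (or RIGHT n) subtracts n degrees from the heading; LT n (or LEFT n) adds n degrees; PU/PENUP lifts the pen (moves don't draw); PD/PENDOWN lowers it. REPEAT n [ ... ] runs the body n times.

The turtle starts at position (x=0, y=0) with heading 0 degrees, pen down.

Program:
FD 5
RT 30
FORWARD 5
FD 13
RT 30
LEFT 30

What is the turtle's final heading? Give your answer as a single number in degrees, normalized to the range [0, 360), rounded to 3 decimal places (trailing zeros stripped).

Executing turtle program step by step:
Start: pos=(0,0), heading=0, pen down
FD 5: (0,0) -> (5,0) [heading=0, draw]
RT 30: heading 0 -> 330
FD 5: (5,0) -> (9.33,-2.5) [heading=330, draw]
FD 13: (9.33,-2.5) -> (20.588,-9) [heading=330, draw]
RT 30: heading 330 -> 300
LT 30: heading 300 -> 330
Final: pos=(20.588,-9), heading=330, 3 segment(s) drawn

Answer: 330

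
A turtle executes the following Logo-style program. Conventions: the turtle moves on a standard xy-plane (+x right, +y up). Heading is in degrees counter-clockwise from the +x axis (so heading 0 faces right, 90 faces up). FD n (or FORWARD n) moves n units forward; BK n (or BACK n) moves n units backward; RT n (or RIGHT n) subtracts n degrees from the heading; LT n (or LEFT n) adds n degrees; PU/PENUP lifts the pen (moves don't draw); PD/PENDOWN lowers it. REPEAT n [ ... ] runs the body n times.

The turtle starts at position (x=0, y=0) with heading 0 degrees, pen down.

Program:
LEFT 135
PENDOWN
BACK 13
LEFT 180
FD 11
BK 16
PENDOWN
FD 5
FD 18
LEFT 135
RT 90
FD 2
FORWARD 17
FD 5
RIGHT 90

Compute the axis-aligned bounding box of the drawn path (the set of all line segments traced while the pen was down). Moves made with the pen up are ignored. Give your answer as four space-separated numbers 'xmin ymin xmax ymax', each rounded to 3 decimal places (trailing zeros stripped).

Answer: 0 -21.92 45.92 0

Derivation:
Executing turtle program step by step:
Start: pos=(0,0), heading=0, pen down
LT 135: heading 0 -> 135
PD: pen down
BK 13: (0,0) -> (9.192,-9.192) [heading=135, draw]
LT 180: heading 135 -> 315
FD 11: (9.192,-9.192) -> (16.971,-16.971) [heading=315, draw]
BK 16: (16.971,-16.971) -> (5.657,-5.657) [heading=315, draw]
PD: pen down
FD 5: (5.657,-5.657) -> (9.192,-9.192) [heading=315, draw]
FD 18: (9.192,-9.192) -> (21.92,-21.92) [heading=315, draw]
LT 135: heading 315 -> 90
RT 90: heading 90 -> 0
FD 2: (21.92,-21.92) -> (23.92,-21.92) [heading=0, draw]
FD 17: (23.92,-21.92) -> (40.92,-21.92) [heading=0, draw]
FD 5: (40.92,-21.92) -> (45.92,-21.92) [heading=0, draw]
RT 90: heading 0 -> 270
Final: pos=(45.92,-21.92), heading=270, 8 segment(s) drawn

Segment endpoints: x in {0, 5.657, 9.192, 16.971, 21.92, 23.92, 40.92, 45.92}, y in {-21.92, -21.92, -16.971, -9.192, -9.192, -5.657, 0}
xmin=0, ymin=-21.92, xmax=45.92, ymax=0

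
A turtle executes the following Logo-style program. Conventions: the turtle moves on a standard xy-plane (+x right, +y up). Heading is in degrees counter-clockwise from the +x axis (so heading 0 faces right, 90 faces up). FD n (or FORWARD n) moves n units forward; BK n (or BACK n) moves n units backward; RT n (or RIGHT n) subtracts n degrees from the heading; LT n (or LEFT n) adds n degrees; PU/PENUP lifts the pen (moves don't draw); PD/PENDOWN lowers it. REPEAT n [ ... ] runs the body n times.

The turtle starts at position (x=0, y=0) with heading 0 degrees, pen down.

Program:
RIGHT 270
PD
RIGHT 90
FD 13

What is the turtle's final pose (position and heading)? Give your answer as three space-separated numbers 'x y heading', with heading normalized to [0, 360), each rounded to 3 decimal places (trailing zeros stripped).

Executing turtle program step by step:
Start: pos=(0,0), heading=0, pen down
RT 270: heading 0 -> 90
PD: pen down
RT 90: heading 90 -> 0
FD 13: (0,0) -> (13,0) [heading=0, draw]
Final: pos=(13,0), heading=0, 1 segment(s) drawn

Answer: 13 0 0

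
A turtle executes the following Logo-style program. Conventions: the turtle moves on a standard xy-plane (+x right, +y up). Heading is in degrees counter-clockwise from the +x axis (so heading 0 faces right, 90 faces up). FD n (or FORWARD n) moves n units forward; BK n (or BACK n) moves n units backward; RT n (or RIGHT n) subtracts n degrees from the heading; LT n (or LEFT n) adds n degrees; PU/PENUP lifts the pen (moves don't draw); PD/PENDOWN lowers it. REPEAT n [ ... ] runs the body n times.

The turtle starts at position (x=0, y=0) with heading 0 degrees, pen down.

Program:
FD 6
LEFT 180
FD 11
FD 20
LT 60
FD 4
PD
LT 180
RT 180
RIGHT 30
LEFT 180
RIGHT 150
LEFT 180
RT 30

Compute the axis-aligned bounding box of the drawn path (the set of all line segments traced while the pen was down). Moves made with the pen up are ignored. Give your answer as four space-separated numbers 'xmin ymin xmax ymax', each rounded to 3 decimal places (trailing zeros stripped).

Executing turtle program step by step:
Start: pos=(0,0), heading=0, pen down
FD 6: (0,0) -> (6,0) [heading=0, draw]
LT 180: heading 0 -> 180
FD 11: (6,0) -> (-5,0) [heading=180, draw]
FD 20: (-5,0) -> (-25,0) [heading=180, draw]
LT 60: heading 180 -> 240
FD 4: (-25,0) -> (-27,-3.464) [heading=240, draw]
PD: pen down
LT 180: heading 240 -> 60
RT 180: heading 60 -> 240
RT 30: heading 240 -> 210
LT 180: heading 210 -> 30
RT 150: heading 30 -> 240
LT 180: heading 240 -> 60
RT 30: heading 60 -> 30
Final: pos=(-27,-3.464), heading=30, 4 segment(s) drawn

Segment endpoints: x in {-27, -25, -5, 0, 6}, y in {-3.464, 0, 0, 0}
xmin=-27, ymin=-3.464, xmax=6, ymax=0

Answer: -27 -3.464 6 0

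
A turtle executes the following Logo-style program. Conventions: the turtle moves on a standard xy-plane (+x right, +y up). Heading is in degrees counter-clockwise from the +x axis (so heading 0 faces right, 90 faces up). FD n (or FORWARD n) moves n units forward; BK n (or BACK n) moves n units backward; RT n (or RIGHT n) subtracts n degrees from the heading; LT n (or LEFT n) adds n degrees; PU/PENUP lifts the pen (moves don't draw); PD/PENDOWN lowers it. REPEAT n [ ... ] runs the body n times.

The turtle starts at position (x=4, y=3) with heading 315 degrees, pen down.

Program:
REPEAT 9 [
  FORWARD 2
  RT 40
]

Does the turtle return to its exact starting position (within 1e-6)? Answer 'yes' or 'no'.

Executing turtle program step by step:
Start: pos=(4,3), heading=315, pen down
REPEAT 9 [
  -- iteration 1/9 --
  FD 2: (4,3) -> (5.414,1.586) [heading=315, draw]
  RT 40: heading 315 -> 275
  -- iteration 2/9 --
  FD 2: (5.414,1.586) -> (5.589,-0.407) [heading=275, draw]
  RT 40: heading 275 -> 235
  -- iteration 3/9 --
  FD 2: (5.589,-0.407) -> (4.441,-2.045) [heading=235, draw]
  RT 40: heading 235 -> 195
  -- iteration 4/9 --
  FD 2: (4.441,-2.045) -> (2.51,-2.563) [heading=195, draw]
  RT 40: heading 195 -> 155
  -- iteration 5/9 --
  FD 2: (2.51,-2.563) -> (0.697,-1.717) [heading=155, draw]
  RT 40: heading 155 -> 115
  -- iteration 6/9 --
  FD 2: (0.697,-1.717) -> (-0.148,0.095) [heading=115, draw]
  RT 40: heading 115 -> 75
  -- iteration 7/9 --
  FD 2: (-0.148,0.095) -> (0.369,2.027) [heading=75, draw]
  RT 40: heading 75 -> 35
  -- iteration 8/9 --
  FD 2: (0.369,2.027) -> (2.008,3.174) [heading=35, draw]
  RT 40: heading 35 -> 355
  -- iteration 9/9 --
  FD 2: (2.008,3.174) -> (4,3) [heading=355, draw]
  RT 40: heading 355 -> 315
]
Final: pos=(4,3), heading=315, 9 segment(s) drawn

Start position: (4, 3)
Final position: (4, 3)
Distance = 0; < 1e-6 -> CLOSED

Answer: yes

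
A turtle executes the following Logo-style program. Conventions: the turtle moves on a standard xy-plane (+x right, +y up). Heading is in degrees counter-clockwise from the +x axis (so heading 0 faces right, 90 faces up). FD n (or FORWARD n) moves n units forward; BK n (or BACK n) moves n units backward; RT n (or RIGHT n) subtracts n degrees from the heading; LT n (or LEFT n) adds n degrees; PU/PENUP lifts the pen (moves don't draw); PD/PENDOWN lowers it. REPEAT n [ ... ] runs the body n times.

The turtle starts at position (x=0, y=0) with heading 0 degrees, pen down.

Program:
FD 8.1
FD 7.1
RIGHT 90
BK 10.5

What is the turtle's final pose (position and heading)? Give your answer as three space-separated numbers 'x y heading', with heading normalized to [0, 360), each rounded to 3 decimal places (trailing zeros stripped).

Executing turtle program step by step:
Start: pos=(0,0), heading=0, pen down
FD 8.1: (0,0) -> (8.1,0) [heading=0, draw]
FD 7.1: (8.1,0) -> (15.2,0) [heading=0, draw]
RT 90: heading 0 -> 270
BK 10.5: (15.2,0) -> (15.2,10.5) [heading=270, draw]
Final: pos=(15.2,10.5), heading=270, 3 segment(s) drawn

Answer: 15.2 10.5 270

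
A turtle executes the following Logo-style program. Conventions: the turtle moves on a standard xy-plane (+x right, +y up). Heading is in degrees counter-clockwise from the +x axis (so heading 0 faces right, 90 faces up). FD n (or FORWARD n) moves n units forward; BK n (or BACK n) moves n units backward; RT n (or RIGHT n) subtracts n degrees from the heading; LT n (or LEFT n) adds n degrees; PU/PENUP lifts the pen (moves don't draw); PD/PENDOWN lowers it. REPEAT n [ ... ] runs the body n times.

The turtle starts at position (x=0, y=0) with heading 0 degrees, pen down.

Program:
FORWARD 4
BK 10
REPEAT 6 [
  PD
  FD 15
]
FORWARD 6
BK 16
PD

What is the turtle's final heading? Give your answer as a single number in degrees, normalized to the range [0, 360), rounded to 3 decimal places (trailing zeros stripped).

Answer: 0

Derivation:
Executing turtle program step by step:
Start: pos=(0,0), heading=0, pen down
FD 4: (0,0) -> (4,0) [heading=0, draw]
BK 10: (4,0) -> (-6,0) [heading=0, draw]
REPEAT 6 [
  -- iteration 1/6 --
  PD: pen down
  FD 15: (-6,0) -> (9,0) [heading=0, draw]
  -- iteration 2/6 --
  PD: pen down
  FD 15: (9,0) -> (24,0) [heading=0, draw]
  -- iteration 3/6 --
  PD: pen down
  FD 15: (24,0) -> (39,0) [heading=0, draw]
  -- iteration 4/6 --
  PD: pen down
  FD 15: (39,0) -> (54,0) [heading=0, draw]
  -- iteration 5/6 --
  PD: pen down
  FD 15: (54,0) -> (69,0) [heading=0, draw]
  -- iteration 6/6 --
  PD: pen down
  FD 15: (69,0) -> (84,0) [heading=0, draw]
]
FD 6: (84,0) -> (90,0) [heading=0, draw]
BK 16: (90,0) -> (74,0) [heading=0, draw]
PD: pen down
Final: pos=(74,0), heading=0, 10 segment(s) drawn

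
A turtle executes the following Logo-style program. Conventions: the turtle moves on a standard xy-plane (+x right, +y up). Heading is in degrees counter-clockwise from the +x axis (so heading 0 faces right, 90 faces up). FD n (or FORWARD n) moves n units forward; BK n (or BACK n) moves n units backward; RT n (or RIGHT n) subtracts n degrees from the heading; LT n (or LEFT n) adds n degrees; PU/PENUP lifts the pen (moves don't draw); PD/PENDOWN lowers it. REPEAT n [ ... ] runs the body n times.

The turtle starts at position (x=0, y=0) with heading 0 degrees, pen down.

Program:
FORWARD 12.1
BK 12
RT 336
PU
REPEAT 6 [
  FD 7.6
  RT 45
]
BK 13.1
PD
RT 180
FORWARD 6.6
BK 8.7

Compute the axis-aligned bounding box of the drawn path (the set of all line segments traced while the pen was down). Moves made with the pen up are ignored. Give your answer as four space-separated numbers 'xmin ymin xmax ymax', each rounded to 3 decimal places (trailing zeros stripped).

Answer: 0 -32.035 12.1 0

Derivation:
Executing turtle program step by step:
Start: pos=(0,0), heading=0, pen down
FD 12.1: (0,0) -> (12.1,0) [heading=0, draw]
BK 12: (12.1,0) -> (0.1,0) [heading=0, draw]
RT 336: heading 0 -> 24
PU: pen up
REPEAT 6 [
  -- iteration 1/6 --
  FD 7.6: (0.1,0) -> (7.043,3.091) [heading=24, move]
  RT 45: heading 24 -> 339
  -- iteration 2/6 --
  FD 7.6: (7.043,3.091) -> (14.138,0.368) [heading=339, move]
  RT 45: heading 339 -> 294
  -- iteration 3/6 --
  FD 7.6: (14.138,0.368) -> (17.229,-6.575) [heading=294, move]
  RT 45: heading 294 -> 249
  -- iteration 4/6 --
  FD 7.6: (17.229,-6.575) -> (14.506,-13.671) [heading=249, move]
  RT 45: heading 249 -> 204
  -- iteration 5/6 --
  FD 7.6: (14.506,-13.671) -> (7.563,-16.762) [heading=204, move]
  RT 45: heading 204 -> 159
  -- iteration 6/6 --
  FD 7.6: (7.563,-16.762) -> (0.468,-14.038) [heading=159, move]
  RT 45: heading 159 -> 114
]
BK 13.1: (0.468,-14.038) -> (5.796,-26.006) [heading=114, move]
PD: pen down
RT 180: heading 114 -> 294
FD 6.6: (5.796,-26.006) -> (8.48,-32.035) [heading=294, draw]
BK 8.7: (8.48,-32.035) -> (4.942,-24.087) [heading=294, draw]
Final: pos=(4.942,-24.087), heading=294, 4 segment(s) drawn

Segment endpoints: x in {0, 0.1, 4.942, 5.796, 8.48, 12.1}, y in {-32.035, -26.006, -24.087, 0}
xmin=0, ymin=-32.035, xmax=12.1, ymax=0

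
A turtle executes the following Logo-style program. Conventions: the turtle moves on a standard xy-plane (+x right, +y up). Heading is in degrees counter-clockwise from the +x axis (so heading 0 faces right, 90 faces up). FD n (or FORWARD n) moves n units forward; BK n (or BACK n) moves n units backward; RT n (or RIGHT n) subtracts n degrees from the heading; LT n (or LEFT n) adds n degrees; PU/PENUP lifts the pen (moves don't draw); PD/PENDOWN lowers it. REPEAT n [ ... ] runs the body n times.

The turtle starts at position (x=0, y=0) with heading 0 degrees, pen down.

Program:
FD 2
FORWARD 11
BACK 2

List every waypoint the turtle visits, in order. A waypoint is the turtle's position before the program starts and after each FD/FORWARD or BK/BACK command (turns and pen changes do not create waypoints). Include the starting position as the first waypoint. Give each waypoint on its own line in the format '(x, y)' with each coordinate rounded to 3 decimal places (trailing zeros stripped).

Executing turtle program step by step:
Start: pos=(0,0), heading=0, pen down
FD 2: (0,0) -> (2,0) [heading=0, draw]
FD 11: (2,0) -> (13,0) [heading=0, draw]
BK 2: (13,0) -> (11,0) [heading=0, draw]
Final: pos=(11,0), heading=0, 3 segment(s) drawn
Waypoints (4 total):
(0, 0)
(2, 0)
(13, 0)
(11, 0)

Answer: (0, 0)
(2, 0)
(13, 0)
(11, 0)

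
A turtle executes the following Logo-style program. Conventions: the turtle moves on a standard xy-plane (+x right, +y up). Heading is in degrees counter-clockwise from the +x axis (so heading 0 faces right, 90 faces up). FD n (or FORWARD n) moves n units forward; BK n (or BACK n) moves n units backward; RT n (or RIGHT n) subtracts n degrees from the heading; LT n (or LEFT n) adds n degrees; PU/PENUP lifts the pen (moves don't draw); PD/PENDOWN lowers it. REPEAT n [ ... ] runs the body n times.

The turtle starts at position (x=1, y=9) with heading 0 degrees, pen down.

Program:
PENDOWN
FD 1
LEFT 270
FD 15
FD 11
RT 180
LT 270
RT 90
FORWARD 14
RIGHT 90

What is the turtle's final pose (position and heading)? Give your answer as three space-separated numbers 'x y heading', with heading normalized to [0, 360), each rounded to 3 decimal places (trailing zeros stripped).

Answer: 2 -31 180

Derivation:
Executing turtle program step by step:
Start: pos=(1,9), heading=0, pen down
PD: pen down
FD 1: (1,9) -> (2,9) [heading=0, draw]
LT 270: heading 0 -> 270
FD 15: (2,9) -> (2,-6) [heading=270, draw]
FD 11: (2,-6) -> (2,-17) [heading=270, draw]
RT 180: heading 270 -> 90
LT 270: heading 90 -> 0
RT 90: heading 0 -> 270
FD 14: (2,-17) -> (2,-31) [heading=270, draw]
RT 90: heading 270 -> 180
Final: pos=(2,-31), heading=180, 4 segment(s) drawn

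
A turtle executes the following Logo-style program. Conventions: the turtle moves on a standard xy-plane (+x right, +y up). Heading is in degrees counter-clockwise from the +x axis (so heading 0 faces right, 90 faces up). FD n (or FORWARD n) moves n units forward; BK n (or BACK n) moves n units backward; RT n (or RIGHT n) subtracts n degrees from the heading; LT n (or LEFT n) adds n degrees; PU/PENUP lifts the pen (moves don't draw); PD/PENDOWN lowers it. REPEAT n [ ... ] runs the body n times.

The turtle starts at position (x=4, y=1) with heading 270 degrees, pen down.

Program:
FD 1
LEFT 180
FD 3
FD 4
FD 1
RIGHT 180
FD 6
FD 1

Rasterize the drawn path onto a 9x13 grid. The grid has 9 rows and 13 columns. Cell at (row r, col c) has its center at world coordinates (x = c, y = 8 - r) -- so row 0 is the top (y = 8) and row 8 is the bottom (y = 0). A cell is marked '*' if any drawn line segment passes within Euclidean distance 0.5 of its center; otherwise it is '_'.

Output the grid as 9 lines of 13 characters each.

Answer: ____*________
____*________
____*________
____*________
____*________
____*________
____*________
____*________
____*________

Derivation:
Segment 0: (4,1) -> (4,0)
Segment 1: (4,0) -> (4,3)
Segment 2: (4,3) -> (4,7)
Segment 3: (4,7) -> (4,8)
Segment 4: (4,8) -> (4,2)
Segment 5: (4,2) -> (4,1)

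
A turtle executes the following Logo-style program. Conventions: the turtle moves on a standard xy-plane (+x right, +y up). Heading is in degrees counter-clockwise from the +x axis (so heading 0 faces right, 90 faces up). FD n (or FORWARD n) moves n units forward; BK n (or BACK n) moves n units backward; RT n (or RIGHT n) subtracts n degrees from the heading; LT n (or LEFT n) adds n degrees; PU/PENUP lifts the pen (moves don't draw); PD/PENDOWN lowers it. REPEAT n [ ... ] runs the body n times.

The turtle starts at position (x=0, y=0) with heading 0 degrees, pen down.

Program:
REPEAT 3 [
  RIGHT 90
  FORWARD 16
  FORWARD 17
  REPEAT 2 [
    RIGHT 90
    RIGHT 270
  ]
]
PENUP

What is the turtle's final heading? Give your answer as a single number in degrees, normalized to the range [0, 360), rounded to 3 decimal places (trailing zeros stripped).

Executing turtle program step by step:
Start: pos=(0,0), heading=0, pen down
REPEAT 3 [
  -- iteration 1/3 --
  RT 90: heading 0 -> 270
  FD 16: (0,0) -> (0,-16) [heading=270, draw]
  FD 17: (0,-16) -> (0,-33) [heading=270, draw]
  REPEAT 2 [
    -- iteration 1/2 --
    RT 90: heading 270 -> 180
    RT 270: heading 180 -> 270
    -- iteration 2/2 --
    RT 90: heading 270 -> 180
    RT 270: heading 180 -> 270
  ]
  -- iteration 2/3 --
  RT 90: heading 270 -> 180
  FD 16: (0,-33) -> (-16,-33) [heading=180, draw]
  FD 17: (-16,-33) -> (-33,-33) [heading=180, draw]
  REPEAT 2 [
    -- iteration 1/2 --
    RT 90: heading 180 -> 90
    RT 270: heading 90 -> 180
    -- iteration 2/2 --
    RT 90: heading 180 -> 90
    RT 270: heading 90 -> 180
  ]
  -- iteration 3/3 --
  RT 90: heading 180 -> 90
  FD 16: (-33,-33) -> (-33,-17) [heading=90, draw]
  FD 17: (-33,-17) -> (-33,0) [heading=90, draw]
  REPEAT 2 [
    -- iteration 1/2 --
    RT 90: heading 90 -> 0
    RT 270: heading 0 -> 90
    -- iteration 2/2 --
    RT 90: heading 90 -> 0
    RT 270: heading 0 -> 90
  ]
]
PU: pen up
Final: pos=(-33,0), heading=90, 6 segment(s) drawn

Answer: 90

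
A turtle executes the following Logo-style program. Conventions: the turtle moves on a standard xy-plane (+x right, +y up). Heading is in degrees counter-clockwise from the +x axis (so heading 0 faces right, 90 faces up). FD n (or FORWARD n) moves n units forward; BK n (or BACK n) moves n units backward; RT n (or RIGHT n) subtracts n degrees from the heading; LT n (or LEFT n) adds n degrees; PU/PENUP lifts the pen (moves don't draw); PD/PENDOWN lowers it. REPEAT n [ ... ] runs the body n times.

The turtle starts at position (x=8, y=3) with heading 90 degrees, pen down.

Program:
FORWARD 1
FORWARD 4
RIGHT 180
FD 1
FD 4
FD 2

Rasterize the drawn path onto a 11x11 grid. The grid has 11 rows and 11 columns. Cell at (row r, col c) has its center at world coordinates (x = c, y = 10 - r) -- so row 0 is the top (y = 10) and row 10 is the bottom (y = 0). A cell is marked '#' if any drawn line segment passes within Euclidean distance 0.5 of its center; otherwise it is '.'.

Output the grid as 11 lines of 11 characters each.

Answer: ...........
...........
........#..
........#..
........#..
........#..
........#..
........#..
........#..
........#..
...........

Derivation:
Segment 0: (8,3) -> (8,4)
Segment 1: (8,4) -> (8,8)
Segment 2: (8,8) -> (8,7)
Segment 3: (8,7) -> (8,3)
Segment 4: (8,3) -> (8,1)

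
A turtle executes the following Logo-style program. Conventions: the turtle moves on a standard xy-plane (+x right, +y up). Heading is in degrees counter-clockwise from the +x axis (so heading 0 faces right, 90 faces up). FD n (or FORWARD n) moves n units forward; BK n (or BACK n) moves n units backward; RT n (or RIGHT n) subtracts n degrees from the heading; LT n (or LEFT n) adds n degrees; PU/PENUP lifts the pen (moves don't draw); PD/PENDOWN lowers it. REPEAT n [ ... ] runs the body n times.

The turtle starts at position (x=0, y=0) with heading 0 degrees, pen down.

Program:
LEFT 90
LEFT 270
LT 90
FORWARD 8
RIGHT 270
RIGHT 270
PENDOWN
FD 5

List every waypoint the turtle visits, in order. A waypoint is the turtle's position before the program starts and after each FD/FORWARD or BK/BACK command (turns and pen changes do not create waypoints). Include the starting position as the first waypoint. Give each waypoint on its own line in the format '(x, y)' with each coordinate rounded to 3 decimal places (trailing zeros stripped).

Answer: (0, 0)
(0, 8)
(0, 3)

Derivation:
Executing turtle program step by step:
Start: pos=(0,0), heading=0, pen down
LT 90: heading 0 -> 90
LT 270: heading 90 -> 0
LT 90: heading 0 -> 90
FD 8: (0,0) -> (0,8) [heading=90, draw]
RT 270: heading 90 -> 180
RT 270: heading 180 -> 270
PD: pen down
FD 5: (0,8) -> (0,3) [heading=270, draw]
Final: pos=(0,3), heading=270, 2 segment(s) drawn
Waypoints (3 total):
(0, 0)
(0, 8)
(0, 3)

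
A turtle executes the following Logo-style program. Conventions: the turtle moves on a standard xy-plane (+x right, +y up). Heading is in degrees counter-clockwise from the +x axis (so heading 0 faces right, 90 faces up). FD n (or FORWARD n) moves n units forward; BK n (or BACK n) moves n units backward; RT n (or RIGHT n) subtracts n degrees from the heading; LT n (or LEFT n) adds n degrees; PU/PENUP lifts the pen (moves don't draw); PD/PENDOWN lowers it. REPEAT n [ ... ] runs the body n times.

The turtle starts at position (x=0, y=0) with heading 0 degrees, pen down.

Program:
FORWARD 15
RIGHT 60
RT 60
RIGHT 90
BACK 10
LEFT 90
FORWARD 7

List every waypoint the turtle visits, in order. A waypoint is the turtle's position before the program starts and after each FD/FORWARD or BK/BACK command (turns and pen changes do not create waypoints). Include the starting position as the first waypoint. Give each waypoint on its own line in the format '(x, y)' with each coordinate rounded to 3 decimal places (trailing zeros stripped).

Answer: (0, 0)
(15, 0)
(23.66, -5)
(20.16, -11.062)

Derivation:
Executing turtle program step by step:
Start: pos=(0,0), heading=0, pen down
FD 15: (0,0) -> (15,0) [heading=0, draw]
RT 60: heading 0 -> 300
RT 60: heading 300 -> 240
RT 90: heading 240 -> 150
BK 10: (15,0) -> (23.66,-5) [heading=150, draw]
LT 90: heading 150 -> 240
FD 7: (23.66,-5) -> (20.16,-11.062) [heading=240, draw]
Final: pos=(20.16,-11.062), heading=240, 3 segment(s) drawn
Waypoints (4 total):
(0, 0)
(15, 0)
(23.66, -5)
(20.16, -11.062)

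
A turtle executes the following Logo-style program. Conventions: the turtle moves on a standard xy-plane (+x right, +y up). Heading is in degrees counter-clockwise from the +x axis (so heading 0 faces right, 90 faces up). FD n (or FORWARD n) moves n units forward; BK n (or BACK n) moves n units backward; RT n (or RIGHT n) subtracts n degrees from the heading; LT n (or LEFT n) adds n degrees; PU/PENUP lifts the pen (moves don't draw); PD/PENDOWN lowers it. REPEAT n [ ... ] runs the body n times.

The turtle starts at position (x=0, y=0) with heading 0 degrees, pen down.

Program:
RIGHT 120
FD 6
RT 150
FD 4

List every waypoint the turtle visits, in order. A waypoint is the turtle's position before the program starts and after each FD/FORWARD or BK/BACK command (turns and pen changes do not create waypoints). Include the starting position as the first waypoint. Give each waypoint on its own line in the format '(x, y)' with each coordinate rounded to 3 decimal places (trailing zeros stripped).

Answer: (0, 0)
(-3, -5.196)
(-3, -1.196)

Derivation:
Executing turtle program step by step:
Start: pos=(0,0), heading=0, pen down
RT 120: heading 0 -> 240
FD 6: (0,0) -> (-3,-5.196) [heading=240, draw]
RT 150: heading 240 -> 90
FD 4: (-3,-5.196) -> (-3,-1.196) [heading=90, draw]
Final: pos=(-3,-1.196), heading=90, 2 segment(s) drawn
Waypoints (3 total):
(0, 0)
(-3, -5.196)
(-3, -1.196)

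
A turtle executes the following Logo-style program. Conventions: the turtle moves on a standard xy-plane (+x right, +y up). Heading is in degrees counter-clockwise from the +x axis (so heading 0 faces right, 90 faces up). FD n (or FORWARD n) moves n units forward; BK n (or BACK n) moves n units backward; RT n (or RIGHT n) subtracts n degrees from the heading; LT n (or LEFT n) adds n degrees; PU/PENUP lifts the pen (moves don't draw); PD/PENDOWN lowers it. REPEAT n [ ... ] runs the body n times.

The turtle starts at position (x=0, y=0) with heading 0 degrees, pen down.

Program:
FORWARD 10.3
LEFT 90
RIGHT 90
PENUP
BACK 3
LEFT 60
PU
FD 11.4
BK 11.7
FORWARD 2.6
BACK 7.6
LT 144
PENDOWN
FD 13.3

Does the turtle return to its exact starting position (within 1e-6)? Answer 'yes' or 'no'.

Executing turtle program step by step:
Start: pos=(0,0), heading=0, pen down
FD 10.3: (0,0) -> (10.3,0) [heading=0, draw]
LT 90: heading 0 -> 90
RT 90: heading 90 -> 0
PU: pen up
BK 3: (10.3,0) -> (7.3,0) [heading=0, move]
LT 60: heading 0 -> 60
PU: pen up
FD 11.4: (7.3,0) -> (13,9.873) [heading=60, move]
BK 11.7: (13,9.873) -> (7.15,-0.26) [heading=60, move]
FD 2.6: (7.15,-0.26) -> (8.45,1.992) [heading=60, move]
BK 7.6: (8.45,1.992) -> (4.65,-4.59) [heading=60, move]
LT 144: heading 60 -> 204
PD: pen down
FD 13.3: (4.65,-4.59) -> (-7.5,-10) [heading=204, draw]
Final: pos=(-7.5,-10), heading=204, 2 segment(s) drawn

Start position: (0, 0)
Final position: (-7.5, -10)
Distance = 12.5; >= 1e-6 -> NOT closed

Answer: no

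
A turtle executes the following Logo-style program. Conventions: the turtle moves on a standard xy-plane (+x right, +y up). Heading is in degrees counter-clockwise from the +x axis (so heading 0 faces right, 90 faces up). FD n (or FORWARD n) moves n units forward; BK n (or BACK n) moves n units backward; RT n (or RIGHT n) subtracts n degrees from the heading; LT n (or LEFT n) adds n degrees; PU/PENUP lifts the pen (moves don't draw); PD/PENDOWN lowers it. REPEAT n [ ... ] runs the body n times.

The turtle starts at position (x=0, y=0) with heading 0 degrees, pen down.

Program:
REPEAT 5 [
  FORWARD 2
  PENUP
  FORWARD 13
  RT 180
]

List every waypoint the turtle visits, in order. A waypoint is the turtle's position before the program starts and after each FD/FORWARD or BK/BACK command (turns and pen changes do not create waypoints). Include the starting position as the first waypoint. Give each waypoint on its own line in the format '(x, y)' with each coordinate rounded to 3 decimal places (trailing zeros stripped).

Executing turtle program step by step:
Start: pos=(0,0), heading=0, pen down
REPEAT 5 [
  -- iteration 1/5 --
  FD 2: (0,0) -> (2,0) [heading=0, draw]
  PU: pen up
  FD 13: (2,0) -> (15,0) [heading=0, move]
  RT 180: heading 0 -> 180
  -- iteration 2/5 --
  FD 2: (15,0) -> (13,0) [heading=180, move]
  PU: pen up
  FD 13: (13,0) -> (0,0) [heading=180, move]
  RT 180: heading 180 -> 0
  -- iteration 3/5 --
  FD 2: (0,0) -> (2,0) [heading=0, move]
  PU: pen up
  FD 13: (2,0) -> (15,0) [heading=0, move]
  RT 180: heading 0 -> 180
  -- iteration 4/5 --
  FD 2: (15,0) -> (13,0) [heading=180, move]
  PU: pen up
  FD 13: (13,0) -> (0,0) [heading=180, move]
  RT 180: heading 180 -> 0
  -- iteration 5/5 --
  FD 2: (0,0) -> (2,0) [heading=0, move]
  PU: pen up
  FD 13: (2,0) -> (15,0) [heading=0, move]
  RT 180: heading 0 -> 180
]
Final: pos=(15,0), heading=180, 1 segment(s) drawn
Waypoints (11 total):
(0, 0)
(2, 0)
(15, 0)
(13, 0)
(0, 0)
(2, 0)
(15, 0)
(13, 0)
(0, 0)
(2, 0)
(15, 0)

Answer: (0, 0)
(2, 0)
(15, 0)
(13, 0)
(0, 0)
(2, 0)
(15, 0)
(13, 0)
(0, 0)
(2, 0)
(15, 0)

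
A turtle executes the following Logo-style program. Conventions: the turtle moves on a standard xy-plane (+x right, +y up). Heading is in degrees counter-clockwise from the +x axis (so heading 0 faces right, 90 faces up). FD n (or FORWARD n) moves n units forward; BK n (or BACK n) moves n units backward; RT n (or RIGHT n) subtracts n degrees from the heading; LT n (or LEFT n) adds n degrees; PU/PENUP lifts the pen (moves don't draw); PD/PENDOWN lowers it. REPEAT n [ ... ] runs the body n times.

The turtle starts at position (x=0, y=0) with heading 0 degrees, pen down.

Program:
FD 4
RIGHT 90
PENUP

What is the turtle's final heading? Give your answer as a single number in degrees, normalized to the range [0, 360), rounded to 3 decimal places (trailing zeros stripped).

Executing turtle program step by step:
Start: pos=(0,0), heading=0, pen down
FD 4: (0,0) -> (4,0) [heading=0, draw]
RT 90: heading 0 -> 270
PU: pen up
Final: pos=(4,0), heading=270, 1 segment(s) drawn

Answer: 270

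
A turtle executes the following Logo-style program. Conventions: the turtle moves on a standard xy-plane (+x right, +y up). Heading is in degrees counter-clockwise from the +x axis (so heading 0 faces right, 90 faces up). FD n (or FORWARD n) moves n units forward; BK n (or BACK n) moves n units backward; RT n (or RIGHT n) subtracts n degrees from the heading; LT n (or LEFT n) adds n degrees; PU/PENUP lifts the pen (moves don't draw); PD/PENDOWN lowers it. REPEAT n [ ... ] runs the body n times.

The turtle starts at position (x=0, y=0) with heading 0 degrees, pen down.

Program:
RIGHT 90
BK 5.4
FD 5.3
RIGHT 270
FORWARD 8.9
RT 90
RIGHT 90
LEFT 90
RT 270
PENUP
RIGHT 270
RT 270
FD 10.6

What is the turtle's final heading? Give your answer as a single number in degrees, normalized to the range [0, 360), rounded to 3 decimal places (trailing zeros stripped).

Answer: 180

Derivation:
Executing turtle program step by step:
Start: pos=(0,0), heading=0, pen down
RT 90: heading 0 -> 270
BK 5.4: (0,0) -> (0,5.4) [heading=270, draw]
FD 5.3: (0,5.4) -> (0,0.1) [heading=270, draw]
RT 270: heading 270 -> 0
FD 8.9: (0,0.1) -> (8.9,0.1) [heading=0, draw]
RT 90: heading 0 -> 270
RT 90: heading 270 -> 180
LT 90: heading 180 -> 270
RT 270: heading 270 -> 0
PU: pen up
RT 270: heading 0 -> 90
RT 270: heading 90 -> 180
FD 10.6: (8.9,0.1) -> (-1.7,0.1) [heading=180, move]
Final: pos=(-1.7,0.1), heading=180, 3 segment(s) drawn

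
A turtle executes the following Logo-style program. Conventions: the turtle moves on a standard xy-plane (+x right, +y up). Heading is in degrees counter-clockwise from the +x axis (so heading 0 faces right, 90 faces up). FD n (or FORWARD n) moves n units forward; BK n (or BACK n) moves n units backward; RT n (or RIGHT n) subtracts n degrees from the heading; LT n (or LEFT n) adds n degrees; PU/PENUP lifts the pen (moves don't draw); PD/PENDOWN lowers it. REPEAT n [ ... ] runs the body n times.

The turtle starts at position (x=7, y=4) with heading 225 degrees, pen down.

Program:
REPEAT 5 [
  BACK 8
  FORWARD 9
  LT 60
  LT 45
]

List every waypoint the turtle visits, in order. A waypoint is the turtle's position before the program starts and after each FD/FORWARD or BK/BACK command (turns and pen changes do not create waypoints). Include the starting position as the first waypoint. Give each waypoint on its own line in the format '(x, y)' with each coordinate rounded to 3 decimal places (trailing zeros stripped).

Executing turtle program step by step:
Start: pos=(7,4), heading=225, pen down
REPEAT 5 [
  -- iteration 1/5 --
  BK 8: (7,4) -> (12.657,9.657) [heading=225, draw]
  FD 9: (12.657,9.657) -> (6.293,3.293) [heading=225, draw]
  LT 60: heading 225 -> 285
  LT 45: heading 285 -> 330
  -- iteration 2/5 --
  BK 8: (6.293,3.293) -> (-0.635,7.293) [heading=330, draw]
  FD 9: (-0.635,7.293) -> (7.159,2.793) [heading=330, draw]
  LT 60: heading 330 -> 30
  LT 45: heading 30 -> 75
  -- iteration 3/5 --
  BK 8: (7.159,2.793) -> (5.088,-4.935) [heading=75, draw]
  FD 9: (5.088,-4.935) -> (7.418,3.759) [heading=75, draw]
  LT 60: heading 75 -> 135
  LT 45: heading 135 -> 180
  -- iteration 4/5 --
  BK 8: (7.418,3.759) -> (15.418,3.759) [heading=180, draw]
  FD 9: (15.418,3.759) -> (6.418,3.759) [heading=180, draw]
  LT 60: heading 180 -> 240
  LT 45: heading 240 -> 285
  -- iteration 5/5 --
  BK 8: (6.418,3.759) -> (4.347,11.486) [heading=285, draw]
  FD 9: (4.347,11.486) -> (6.677,2.793) [heading=285, draw]
  LT 60: heading 285 -> 345
  LT 45: heading 345 -> 30
]
Final: pos=(6.677,2.793), heading=30, 10 segment(s) drawn
Waypoints (11 total):
(7, 4)
(12.657, 9.657)
(6.293, 3.293)
(-0.635, 7.293)
(7.159, 2.793)
(5.088, -4.935)
(7.418, 3.759)
(15.418, 3.759)
(6.418, 3.759)
(4.347, 11.486)
(6.677, 2.793)

Answer: (7, 4)
(12.657, 9.657)
(6.293, 3.293)
(-0.635, 7.293)
(7.159, 2.793)
(5.088, -4.935)
(7.418, 3.759)
(15.418, 3.759)
(6.418, 3.759)
(4.347, 11.486)
(6.677, 2.793)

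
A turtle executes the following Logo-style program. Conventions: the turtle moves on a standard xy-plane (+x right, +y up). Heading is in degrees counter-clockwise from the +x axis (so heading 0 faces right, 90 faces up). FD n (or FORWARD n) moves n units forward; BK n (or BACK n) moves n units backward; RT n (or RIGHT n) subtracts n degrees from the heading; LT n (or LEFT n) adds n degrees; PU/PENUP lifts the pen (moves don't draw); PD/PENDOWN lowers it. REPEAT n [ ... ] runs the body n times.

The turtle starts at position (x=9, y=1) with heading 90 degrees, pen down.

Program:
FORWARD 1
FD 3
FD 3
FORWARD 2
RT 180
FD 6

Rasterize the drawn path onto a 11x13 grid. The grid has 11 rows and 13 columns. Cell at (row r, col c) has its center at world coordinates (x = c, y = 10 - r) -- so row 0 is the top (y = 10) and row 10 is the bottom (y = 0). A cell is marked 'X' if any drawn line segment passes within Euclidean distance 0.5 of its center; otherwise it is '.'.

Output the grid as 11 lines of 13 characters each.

Answer: .........X...
.........X...
.........X...
.........X...
.........X...
.........X...
.........X...
.........X...
.........X...
.........X...
.............

Derivation:
Segment 0: (9,1) -> (9,2)
Segment 1: (9,2) -> (9,5)
Segment 2: (9,5) -> (9,8)
Segment 3: (9,8) -> (9,10)
Segment 4: (9,10) -> (9,4)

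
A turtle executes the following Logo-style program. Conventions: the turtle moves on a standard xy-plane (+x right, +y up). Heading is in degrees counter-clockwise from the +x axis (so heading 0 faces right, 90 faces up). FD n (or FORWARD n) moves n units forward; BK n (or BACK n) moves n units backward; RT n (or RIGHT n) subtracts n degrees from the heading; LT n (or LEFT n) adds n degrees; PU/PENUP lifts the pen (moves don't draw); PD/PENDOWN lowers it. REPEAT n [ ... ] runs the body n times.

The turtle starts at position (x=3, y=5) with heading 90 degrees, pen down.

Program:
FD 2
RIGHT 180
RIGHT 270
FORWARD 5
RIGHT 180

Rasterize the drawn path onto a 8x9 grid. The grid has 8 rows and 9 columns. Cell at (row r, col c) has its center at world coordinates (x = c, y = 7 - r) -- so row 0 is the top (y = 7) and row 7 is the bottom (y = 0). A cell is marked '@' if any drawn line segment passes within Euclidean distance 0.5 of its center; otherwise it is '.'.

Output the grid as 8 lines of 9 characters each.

Segment 0: (3,5) -> (3,7)
Segment 1: (3,7) -> (8,7)

Answer: ...@@@@@@
...@.....
...@.....
.........
.........
.........
.........
.........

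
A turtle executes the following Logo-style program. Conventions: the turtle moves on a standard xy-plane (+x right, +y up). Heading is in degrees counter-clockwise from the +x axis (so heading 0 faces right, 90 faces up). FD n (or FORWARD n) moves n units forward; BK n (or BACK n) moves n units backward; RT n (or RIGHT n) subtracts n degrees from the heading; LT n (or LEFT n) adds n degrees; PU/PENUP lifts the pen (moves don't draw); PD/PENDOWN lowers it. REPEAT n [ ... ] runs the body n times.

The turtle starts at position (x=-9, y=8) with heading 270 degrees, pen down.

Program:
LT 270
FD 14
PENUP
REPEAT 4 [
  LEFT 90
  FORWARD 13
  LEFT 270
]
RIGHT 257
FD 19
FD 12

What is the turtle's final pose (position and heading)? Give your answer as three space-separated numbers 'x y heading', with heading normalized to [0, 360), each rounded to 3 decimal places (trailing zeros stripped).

Executing turtle program step by step:
Start: pos=(-9,8), heading=270, pen down
LT 270: heading 270 -> 180
FD 14: (-9,8) -> (-23,8) [heading=180, draw]
PU: pen up
REPEAT 4 [
  -- iteration 1/4 --
  LT 90: heading 180 -> 270
  FD 13: (-23,8) -> (-23,-5) [heading=270, move]
  LT 270: heading 270 -> 180
  -- iteration 2/4 --
  LT 90: heading 180 -> 270
  FD 13: (-23,-5) -> (-23,-18) [heading=270, move]
  LT 270: heading 270 -> 180
  -- iteration 3/4 --
  LT 90: heading 180 -> 270
  FD 13: (-23,-18) -> (-23,-31) [heading=270, move]
  LT 270: heading 270 -> 180
  -- iteration 4/4 --
  LT 90: heading 180 -> 270
  FD 13: (-23,-31) -> (-23,-44) [heading=270, move]
  LT 270: heading 270 -> 180
]
RT 257: heading 180 -> 283
FD 19: (-23,-44) -> (-18.726,-62.513) [heading=283, move]
FD 12: (-18.726,-62.513) -> (-16.027,-74.205) [heading=283, move]
Final: pos=(-16.027,-74.205), heading=283, 1 segment(s) drawn

Answer: -16.027 -74.205 283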